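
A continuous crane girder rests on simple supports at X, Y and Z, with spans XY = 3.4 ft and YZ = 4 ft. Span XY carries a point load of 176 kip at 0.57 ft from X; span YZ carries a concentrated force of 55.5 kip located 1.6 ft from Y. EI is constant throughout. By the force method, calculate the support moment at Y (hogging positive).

M_Y = 45.44 kip·ft

Take M_Y as the redundant. Released structure: two simple spans XY and YZ with a hinge at Y.
End slopes at the hinge Y, treating each span as simply supported:
  span XY: point load 176 at a = 0.57: Pab(L + a)/(6LEI) = 55.25/EI
  span YZ: point load 55.5 at a = 1.6: Pab(L + b)/(6LEI) = 56.83/EI
  relative rotation θ_0 = (55.25 + 56.83)/EI = 112.1/EI
A unit hogging moment at Y produces rotation L₁/(3EI) + L₂/(3EI) = 2.467/EI.
Slope continuity at Y: θ_0 = M_Y·2.467/EI, so M_Y = 112.1/2.467 = 45.44 kip·ft (hogging).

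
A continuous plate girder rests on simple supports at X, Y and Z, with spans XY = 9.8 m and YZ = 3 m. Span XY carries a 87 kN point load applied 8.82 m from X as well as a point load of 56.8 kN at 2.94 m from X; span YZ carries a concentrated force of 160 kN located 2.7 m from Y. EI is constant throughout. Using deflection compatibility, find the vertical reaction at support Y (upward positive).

R_Y = 163.4 kN

Release continuity at Y by inserting a hinge; the redundant is the internal moment M_Y. The primary structure is two simply-supported spans XY and YZ.
Discontinuity in slope at Y on the released structure — sum the simple-span end rotations:
  span XY: point load 87 at a = 8.82: Pab(L + a)/(6LEI) = 238.1/EI
  span XY: point load 56.8 at a = 2.94: Pab(L + a)/(6LEI) = 248.2/EI
  span YZ: point load 160 at a = 2.7: Pab(L + b)/(6LEI) = 23.76/EI
  relative rotation θ_0 = (486.3 + 23.76)/EI = 510.1/EI
A unit hogging moment at Y produces rotation L₁/(3EI) + L₂/(3EI) = 4.267/EI.
Slope continuity at Y: θ_0 = M_Y·4.267/EI, so M_Y = 510.1/4.267 = 119.6 kN·m (hogging).
Span XY, ΣM about X with M_Y applied at Y: R_Y^{XY}·9.8 = 934.3 + 119.6, so R_Y^{XY} = 107.5 kN and R_X = 143.8 − 107.5 = 36.26 kN.
Span YZ, ΣM about Z: R_Y^{YZ}·3 = 48 + 119.6, so R_Y^{YZ} = 55.85 kN and R_Z = 160 − 55.85 = 104.1 kN.
R_Y = 107.5 + 55.85 = 163.4 kN.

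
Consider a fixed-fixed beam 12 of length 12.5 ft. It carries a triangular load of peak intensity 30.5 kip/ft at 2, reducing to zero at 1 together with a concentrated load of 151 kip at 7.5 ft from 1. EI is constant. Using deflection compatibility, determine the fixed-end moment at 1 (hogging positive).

M_1 = 340.1 kip·ft

Take the two fixed-end moments M_1, M_2 as redundants; the released structure is the simple span 12.
On the primary (simply-supported) span, the end slopes from the loading are:
  at 1: triangular load, peak 30.5: 7w₀L³/(360EI) = 1158/EI
  at 2: triangular load, peak 30.5: w₀L³/(45EI) = 1324/EI
  at 1: point load 151 at a = 7.5: Pab(L + b)/(6LEI) = 1321/EI
  at 2: point load 151 at a = 7.5: Pab(L + a)/(6LEI) = 1510/EI
  θ_10 = 2480/EI,  θ_20 = 2834/EI
Flexibility coefficients: a unit moment at one end gives L/(3EI) there and L/(6EI) at the far end, so f₁₁ = f₂₂ = 4.167/EI and f₁₂ = f₂₁ = 2.083/EI.
Compatibility — zero rotation at each built-in end:
  4.167 M_1 + 2.083 M_2 = 2480
  2.083 M_1 + 4.167 M_2 = 2834
Solving the pair gives M_1 = 340.1 kip·ft and M_2 = 510.1 kip·ft (hogging).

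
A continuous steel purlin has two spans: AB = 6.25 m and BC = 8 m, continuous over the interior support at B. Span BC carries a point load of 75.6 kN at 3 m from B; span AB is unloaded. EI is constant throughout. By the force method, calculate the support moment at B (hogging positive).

M_B = 64.66 kN·m

Take M_B as the redundant. Released structure: two simple spans AB and BC with a hinge at B.
Rotations at B on the released spans (each span's end-slope, ×1/EI):
  span BC: point load 75.6 at a = 3: Pab(L + b)/(6LEI) = 307.1/EI
  relative rotation θ_0 = (0 + 307.1)/EI = 307.1/EI
A unit hogging moment at B produces rotation L₁/(3EI) + L₂/(3EI) = 4.75/EI.
Compatibility: M_B·(L₁+L₂)/(3EI) = θ_0, giving M_B = 64.66 kN·m (hogging).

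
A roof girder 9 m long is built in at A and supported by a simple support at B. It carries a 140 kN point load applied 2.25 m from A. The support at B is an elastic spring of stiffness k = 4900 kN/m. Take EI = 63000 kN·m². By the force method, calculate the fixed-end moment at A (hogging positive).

Take the reaction at B as the redundant and release it; the primary structure is a cantilever fixed at A.
Downward deflection at the released point B due to the loads:
  point load 140 at a = 2.25: Pa²(3L − a)/(6EI) = 2924/EI
Tip deflection under a unit load at B: L³/(3EI) = 243/EI.
With EI = 63000 kN·m²: δ_0 = 0.046406 m and δ_{BB} = 0.003857 m/kN.
Compatibility — the spring shortens by R_B/k under the reaction it provides: δ_0 − R_B·δ_{BB} = R_B/k. With 1/k = 0.000204 m/kN, R_B = δ_0 / (δ_{BB} + 1/k) = 0.046406 / (0.003857 + 0.000204) = 11.43 kN.
Moment equilibrium about A: M_A = Σ(load moments about A) − R_B·L = 315 − 11.43×9 = 212.2 kN·m.

M_A = 212.2 kN·m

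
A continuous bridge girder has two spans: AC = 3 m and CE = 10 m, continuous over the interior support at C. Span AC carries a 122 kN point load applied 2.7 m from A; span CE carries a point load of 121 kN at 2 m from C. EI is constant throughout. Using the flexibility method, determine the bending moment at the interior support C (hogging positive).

M_C = 141.3 kN·m

Take M_C as the redundant. Released structure: two simple spans AC and CE with a hinge at C.
End slopes at the hinge C, treating each span as simply supported:
  span AC: point load 122 at a = 2.7: Pab(L + a)/(6LEI) = 31.29/EI
  span CE: point load 121 at a = 2: Pab(L + b)/(6LEI) = 580.8/EI
  relative rotation θ_0 = (31.29 + 580.8)/EI = 612.1/EI
A unit hogging moment at C produces rotation L₁/(3EI) + L₂/(3EI) = 4.333/EI.
Slope continuity at C: θ_0 = M_C·4.333/EI, so M_C = 612.1/4.333 = 141.3 kN·m (hogging).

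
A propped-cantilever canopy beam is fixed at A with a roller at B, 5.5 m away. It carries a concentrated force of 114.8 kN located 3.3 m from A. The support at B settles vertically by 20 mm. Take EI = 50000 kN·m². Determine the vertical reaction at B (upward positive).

R_B = 31.56 kN

Release the roller at B. Primary structure: cantilever fixed at A.
Primary-structure tip deflection at B by superposition:
  point load 114.8 at a = 3.3: Pa²(3L − a)/(6EI) = 2750/EI
Flexibility coefficient — unit upward force at B: δ_{BB} = L³/(3EI) = 55.46/EI.
With EI = 50000 kN·m²: δ_0 = 0.055008 m and δ_{BB} = 0.001109 m/kN.
Compatibility — the beam at B must follow the support down by 0.02 m: δ_0 − R_B·δ_{BB} = 0.02, so R_B = (0.055008 − 0.02)/0.001109 = 31.56 kN.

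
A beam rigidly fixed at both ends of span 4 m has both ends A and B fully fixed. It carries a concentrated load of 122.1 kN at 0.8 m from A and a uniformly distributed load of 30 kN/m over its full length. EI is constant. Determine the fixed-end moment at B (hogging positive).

Release both end moments; the primary structure is a simply-supported span AB with redundants M_A and M_B.
On the primary (simply-supported) span, the end slopes from the loading are:
  at A: point load 122.1 at a = 0.8: Pab(L + b)/(6LEI) = 93.77/EI
  at B: point load 122.1 at a = 0.8: Pab(L + a)/(6LEI) = 62.52/EI
  at A: UDL 30: wL³/(24EI) = 80/EI
  at B: UDL 30: wL³/(24EI) = 80/EI
  θ_A0 = 173.8/EI,  θ_B0 = 142.5/EI
Flexibility coefficients: a unit moment at one end gives L/(3EI) there and L/(6EI) at the far end, so f₁₁ = f₂₂ = 1.333/EI and f₁₂ = f₂₁ = 0.6667/EI.
Compatibility — zero rotation at each built-in end:
  1.333 M_A + 0.6667 M_B = 173.8
  0.6667 M_A + 1.333 M_B = 142.5
Solving the pair gives M_A = 102.5 kN·m and M_B = 55.63 kN·m (hogging).

M_B = 55.63 kN·m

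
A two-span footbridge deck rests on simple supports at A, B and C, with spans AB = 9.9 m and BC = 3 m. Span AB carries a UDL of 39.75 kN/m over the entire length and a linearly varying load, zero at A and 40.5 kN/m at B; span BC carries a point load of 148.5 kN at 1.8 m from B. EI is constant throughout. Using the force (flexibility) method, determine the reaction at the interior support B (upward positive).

Take M_B as the redundant. Released structure: two simple spans AB and BC with a hinge at B.
Rotations at B on the released spans (each span's end-slope, ×1/EI):
  span AB: UDL 39.75: wL³/(24EI) = 1607/EI
  span AB: triangular load, peak 40.5: w₀L³/(45EI) = 873.3/EI
  span BC: point load 148.5 at a = 1.8: Pab(L + b)/(6LEI) = 74.84/EI
  relative rotation θ_0 = (2480 + 74.84)/EI = 2555/EI
A unit hogging moment at B produces rotation L₁/(3EI) + L₂/(3EI) = 4.3/EI.
Slope continuity at B: θ_0 = M_B·4.3/EI, so M_B = 2555/4.3 = 594.2 kN·m (hogging).
Span AB, ΣM about A with M_B applied at B: R_B^{AB}·9.9 = 3271 + 594.2, so R_B^{AB} = 390.4 kN and R_A = 594 − 390.4 = 203.6 kN.
Span BC, ΣM about C: R_B^{BC}·3 = 178.2 + 594.2, so R_B^{BC} = 257.5 kN and R_C = 148.5 − 257.5 = -109 kN.
R_B = 390.4 + 257.5 = 647.9 kN.

R_B = 647.9 kN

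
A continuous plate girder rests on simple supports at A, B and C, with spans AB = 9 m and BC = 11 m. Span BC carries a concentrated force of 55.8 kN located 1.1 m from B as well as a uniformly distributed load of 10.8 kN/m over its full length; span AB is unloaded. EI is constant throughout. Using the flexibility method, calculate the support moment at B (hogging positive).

Take M_B as the redundant. Released structure: two simple spans AB and BC with a hinge at B.
Discontinuity in slope at B on the released structure — sum the simple-span end rotations:
  span BC: point load 55.8 at a = 1.1: Pab(L + b)/(6LEI) = 192.4/EI
  span BC: UDL 10.8: wL³/(24EI) = 599/EI
  relative rotation θ_0 = (0 + 791.4)/EI = 791.4/EI
A unit hogging moment at B produces rotation L₁/(3EI) + L₂/(3EI) = 6.667/EI.
Slope continuity at B: θ_0 = M_B·6.667/EI, so M_B = 791.4/6.667 = 118.7 kN·m (hogging).

M_B = 118.7 kN·m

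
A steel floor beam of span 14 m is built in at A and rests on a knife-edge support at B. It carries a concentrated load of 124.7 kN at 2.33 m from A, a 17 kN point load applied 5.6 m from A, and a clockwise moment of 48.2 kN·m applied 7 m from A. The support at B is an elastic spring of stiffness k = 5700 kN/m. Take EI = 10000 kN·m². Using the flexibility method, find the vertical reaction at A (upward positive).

R_A = 129.4 kN

Take the reaction at B as the redundant and release it; the primary structure is a cantilever fixed at A.
Free-end deflection of the primary structure under the applied loading (downward +):
  point load 124.7 at a = 2.33: Pa²(3L − a)/(6EI) = 4476/EI
  point load 17 at a = 5.6: Pa²(3L − a)/(6EI) = 3234/EI
  clockwise couple 48.2 at a = 7: M₀a(2L − a)/(2EI) = 3543/EI
  δ_0 = 11253/EI
Flexibility coefficient — unit upward force at B: δ_{BB} = L³/(3EI) = 914.7/EI.
With EI = 10000 kN·m²: δ_0 = 1.1253 m and δ_{BB} = 0.091467 m/kN.
Compatibility — the spring shortens by R_B/k under the reaction it provides: δ_0 − R_B·δ_{BB} = R_B/k. With 1/k = 0.000175 m/kN, R_B = δ_0 / (δ_{BB} + 1/k) = 1.1253 / (0.091467 + 0.000175) = 12.28 kN.
Vertical equilibrium: R_A = ΣP − R_B = 141.7 − 12.28 = 129.4 kN.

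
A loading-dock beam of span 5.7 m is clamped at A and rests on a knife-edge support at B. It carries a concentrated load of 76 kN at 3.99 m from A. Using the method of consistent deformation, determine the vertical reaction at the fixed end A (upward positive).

Remove the prop at B; the released (primary) structure is a cantilever built in at A.
Free-end deflection of the primary structure under the applied loading (downward +):
  point load 76 at a = 3.99: Pa²(3L − a)/(6EI) = 2644/EI
Flexibility coefficient — unit upward force at B: δ_{BB} = L³/(3EI) = 61.73/EI.
The prop prevents deflection at B: R_B = δ_0/δ_{BB} = 2644/61.73 = 42.83 kN.
Vertical equilibrium: R_A = ΣP − R_B = 76 − 42.83 = 33.17 kN.

R_A = 33.17 kN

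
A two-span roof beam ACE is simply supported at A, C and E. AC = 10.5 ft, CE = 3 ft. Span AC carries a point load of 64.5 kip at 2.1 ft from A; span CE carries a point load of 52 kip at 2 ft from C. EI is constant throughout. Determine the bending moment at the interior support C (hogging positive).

Insert a hinge at C; M_C is the redundant, and each span becomes simply supported.
Rotations at C on the released spans (each span's end-slope, ×1/EI):
  span AC: point load 64.5 at a = 2.1: Pab(L + a)/(6LEI) = 227.6/EI
  span CE: point load 52 at a = 2: Pab(L + b)/(6LEI) = 23.11/EI
  relative rotation θ_0 = (227.6 + 23.11)/EI = 250.7/EI
A unit hogging moment at C produces rotation L₁/(3EI) + L₂/(3EI) = 4.5/EI.
Slope continuity at C: θ_0 = M_C·4.5/EI, so M_C = 250.7/4.5 = 55.7 kip·ft (hogging).

M_C = 55.7 kip·ft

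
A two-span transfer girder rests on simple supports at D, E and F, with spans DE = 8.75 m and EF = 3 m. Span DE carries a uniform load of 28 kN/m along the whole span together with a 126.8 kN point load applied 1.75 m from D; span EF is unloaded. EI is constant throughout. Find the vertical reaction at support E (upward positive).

Release continuity at E by inserting a hinge; the redundant is the internal moment M_E. The primary structure is two simply-supported spans DE and EF.
Rotations at E on the released spans (each span's end-slope, ×1/EI):
  span DE: UDL 28: wL³/(24EI) = 781.6/EI
  span DE: point load 126.8 at a = 1.75: Pab(L + a)/(6LEI) = 310.7/EI
  relative rotation θ_0 = (1092 + 0)/EI = 1092/EI
A unit hogging moment at E produces rotation L₁/(3EI) + L₂/(3EI) = 3.917/EI.
Slope continuity at E: θ_0 = M_E·3.917/EI, so M_E = 1092/3.917 = 278.9 kN·m (hogging).
Span DE, ΣM about D with M_E applied at E: R_E^{DE}·8.75 = 1294 + 278.9, so R_E^{DE} = 179.7 kN and R_D = 371.8 − 179.7 = 192.1 kN.
Span EF, ΣM about F: R_E^{EF}·3 = 0 + 278.9, so R_E^{EF} = 92.96 kN and R_F = 0 − 92.96 = -92.96 kN.
R_E = 179.7 + 92.96 = 272.7 kN.

R_E = 272.7 kN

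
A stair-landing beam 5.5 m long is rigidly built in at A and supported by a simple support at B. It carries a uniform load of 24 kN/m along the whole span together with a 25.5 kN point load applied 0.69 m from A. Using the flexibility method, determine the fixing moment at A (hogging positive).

M_A = 105.2 kN·m

Take the reaction at B as the redundant and release it; the primary structure is a cantilever fixed at A.
Primary-structure tip deflection at B by superposition:
  UDL 24: wL⁴/(8EI) = 2745/EI
  point load 25.5 at a = 0.69: Pa²(3L − a)/(6EI) = 31.99/EI
  δ_0 = 2777/EI
Tip deflection under a unit load at B: L³/(3EI) = 55.46/EI.
Compatibility at B: δ_0 − R_B·δ_{BB} = 0, so R_B = 2777/55.46 = 50.08 kN.
Moment equilibrium about A: M_A = Σ(load moments about A) − R_B·L = 380.6 − 50.08×5.5 = 105.2 kN·m.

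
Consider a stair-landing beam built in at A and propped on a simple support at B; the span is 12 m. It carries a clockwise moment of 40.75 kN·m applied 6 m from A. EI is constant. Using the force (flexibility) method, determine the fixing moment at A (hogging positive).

M_A = -5.094 kN·m

Choose R_B as the redundant. The primary structure is the cantilever fixed at A.
Primary-structure tip deflection at B by superposition:
  clockwise couple 40.75 at a = 6: M₀a(2L − a)/(2EI) = 2200/EI
Flexibility coefficient — unit upward force at B: δ_{BB} = L³/(3EI) = 576/EI.
Compatibility at B: δ_0 − R_B·δ_{BB} = 0, so R_B = 2200/576 = 3.82 kN.
Moment equilibrium about A: M_A = Σ(load moments about A) − R_B·L = 40.75 − 3.82×12 = -5.094 kN·m.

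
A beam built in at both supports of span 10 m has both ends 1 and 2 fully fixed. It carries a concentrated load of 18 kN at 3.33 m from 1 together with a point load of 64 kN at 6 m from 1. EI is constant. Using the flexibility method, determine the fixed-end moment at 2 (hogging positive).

M_2 = 105.5 kN·m

Release both end moments; the primary structure is a simply-supported span 12 with redundants M_1 and M_2.
End rotations of the released simple span under the applied load (×1/EI):
  at 1: point load 18 at a = 3.33: Pab(L + b)/(6LEI) = 111.1/EI
  at 2: point load 18 at a = 3.33: Pab(L + a)/(6LEI) = 88.82/EI
  at 1: point load 64 at a = 6: Pab(L + b)/(6LEI) = 358.4/EI
  at 2: point load 64 at a = 6: Pab(L + a)/(6LEI) = 409.6/EI
  θ_10 = 469.5/EI,  θ_20 = 498.4/EI
Flexibility coefficients: a unit moment at one end gives L/(3EI) there and L/(6EI) at the far end, so f₁₁ = f₂₂ = 3.333/EI and f₁₂ = f₂₁ = 1.667/EI.
Compatibility — zero rotation at each built-in end:
  3.333 M_1 + 1.667 M_2 = 469.5
  1.667 M_1 + 3.333 M_2 = 498.4
Solving the pair gives M_1 = 88.11 kN·m and M_2 = 105.5 kN·m (hogging).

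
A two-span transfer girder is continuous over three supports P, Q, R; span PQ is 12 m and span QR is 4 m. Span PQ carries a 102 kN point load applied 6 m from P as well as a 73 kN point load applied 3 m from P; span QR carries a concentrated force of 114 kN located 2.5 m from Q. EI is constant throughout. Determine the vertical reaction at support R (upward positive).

Release continuity at Q by inserting a hinge; the redundant is the internal moment M_Q. The primary structure is two simply-supported spans PQ and QR.
Rotations at Q on the released spans (each span's end-slope, ×1/EI):
  span PQ: point load 102 at a = 6: Pab(L + a)/(6LEI) = 918/EI
  span PQ: point load 73 at a = 3: Pab(L + a)/(6LEI) = 410.6/EI
  span QR: point load 114 at a = 2.5: Pab(L + b)/(6LEI) = 97.97/EI
  relative rotation θ_0 = (1329 + 97.97)/EI = 1427/EI
A unit hogging moment at Q produces rotation L₁/(3EI) + L₂/(3EI) = 5.333/EI.
Slope continuity at Q: θ_0 = M_Q·5.333/EI, so M_Q = 1427/5.333 = 267.5 kN·m (hogging).
Span QR, ΣM about R: R_Q^{QR}·4 = 171 + 267.5, so R_Q^{QR} = 109.6 kN and R_R = 114 − 109.6 = 4.378 kN.

R_R = 4.378 kN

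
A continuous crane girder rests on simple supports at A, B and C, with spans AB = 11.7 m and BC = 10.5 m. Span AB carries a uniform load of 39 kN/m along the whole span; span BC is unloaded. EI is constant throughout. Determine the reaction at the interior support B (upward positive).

R_B = 291.7 kN

Release continuity at B by inserting a hinge; the redundant is the internal moment M_B. The primary structure is two simply-supported spans AB and BC.
Rotations at B on the released spans (each span's end-slope, ×1/EI):
  span AB: UDL 39: wL³/(24EI) = 2603/EI
  relative rotation θ_0 = (2603 + 0)/EI = 2603/EI
A unit hogging moment at B produces rotation L₁/(3EI) + L₂/(3EI) = 7.4/EI.
Compatibility: M_B·(L₁+L₂)/(3EI) = θ_0, giving M_B = 351.7 kN·m (hogging).
Span AB, ΣM about A with M_B applied at B: R_B^{AB}·11.7 = 2669 + 351.7, so R_B^{AB} = 258.2 kN and R_A = 456.3 − 258.2 = 198.1 kN.
Span BC, ΣM about C: R_B^{BC}·10.5 = 0 + 351.7, so R_B^{BC} = 33.5 kN and R_C = 0 − 33.5 = -33.5 kN.
R_B = 258.2 + 33.5 = 291.7 kN.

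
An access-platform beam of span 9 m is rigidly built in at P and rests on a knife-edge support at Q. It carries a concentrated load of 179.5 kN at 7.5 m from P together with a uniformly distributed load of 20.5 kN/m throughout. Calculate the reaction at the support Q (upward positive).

Release the roller at Q. Primary structure: cantilever fixed at P.
Primary-structure tip deflection at Q by superposition:
  point load 179.5 at a = 7.5: Pa²(3L − a)/(6EI) = 32815/EI
  UDL 20.5: wL⁴/(8EI) = 16813/EI
  δ_0 = 49627/EI
Flexibility coefficient — unit upward force at Q: δ_{QQ} = L³/(3EI) = 243/EI.
The prop prevents deflection at Q: R_Q = δ_0/δ_{QQ} = 49627/243 = 204.2 kN.

R_Q = 204.2 kN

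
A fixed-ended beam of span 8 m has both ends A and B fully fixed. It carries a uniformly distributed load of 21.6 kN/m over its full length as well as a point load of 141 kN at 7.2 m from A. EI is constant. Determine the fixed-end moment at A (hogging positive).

Release both end moments; the primary structure is a simply-supported span AB with redundants M_A and M_B.
Simple-span end rotations at A and B under the given loads:
  at A: UDL 21.6: wL³/(24EI) = 460.8/EI
  at B: UDL 21.6: wL³/(24EI) = 460.8/EI
  at A: point load 141 at a = 7.2: Pab(L + b)/(6LEI) = 148.9/EI
  at B: point load 141 at a = 7.2: Pab(L + a)/(6LEI) = 257.2/EI
  θ_A0 = 609.7/EI,  θ_B0 = 718/EI
Flexibility coefficients: a unit moment at one end gives L/(3EI) there and L/(6EI) at the far end, so f₁₁ = f₂₂ = 2.667/EI and f₁₂ = f₂₁ = 1.333/EI.
Compatibility — zero rotation at each built-in end:
  2.667 M_A + 1.333 M_B = 609.7
  1.333 M_A + 2.667 M_B = 718
Solving the pair gives M_A = 125.4 kN·m and M_B = 206.6 kN·m (hogging).

M_A = 125.4 kN·m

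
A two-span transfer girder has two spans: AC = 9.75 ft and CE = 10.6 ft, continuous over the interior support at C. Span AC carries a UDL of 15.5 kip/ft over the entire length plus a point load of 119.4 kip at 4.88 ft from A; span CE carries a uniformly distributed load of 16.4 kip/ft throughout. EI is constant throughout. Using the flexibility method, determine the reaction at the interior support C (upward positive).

R_C = 283.8 kip

Release continuity at C by inserting a hinge; the redundant is the internal moment M_C. The primary structure is two simply-supported spans AC and CE.
Rotations at C on the released spans (each span's end-slope, ×1/EI):
  span AC: UDL 15.5: wL³/(24EI) = 598.6/EI
  span AC: point load 119.4 at a = 4.88: Pab(L + a)/(6LEI) = 709.6/EI
  span CE: UDL 16.4: wL³/(24EI) = 813.9/EI
  relative rotation θ_0 = (1308 + 813.9)/EI = 2122/EI
A unit hogging moment at C produces rotation L₁/(3EI) + L₂/(3EI) = 6.783/EI.
Slope continuity at C: θ_0 = M_C·6.783/EI, so M_C = 2122/6.783 = 312.8 kip·ft (hogging).
Span AC, ΣM about A with M_C applied at C: R_C^{AC}·9.75 = 1319 + 312.8, so R_C^{AC} = 167.4 kip and R_A = 270.5 − 167.4 = 103.1 kip.
Span CE, ΣM about E: R_C^{CE}·10.6 = 921.4 + 312.8, so R_C^{CE} = 116.4 kip and R_E = 173.8 − 116.4 = 57.41 kip.
R_C = 167.4 + 116.4 = 283.8 kip.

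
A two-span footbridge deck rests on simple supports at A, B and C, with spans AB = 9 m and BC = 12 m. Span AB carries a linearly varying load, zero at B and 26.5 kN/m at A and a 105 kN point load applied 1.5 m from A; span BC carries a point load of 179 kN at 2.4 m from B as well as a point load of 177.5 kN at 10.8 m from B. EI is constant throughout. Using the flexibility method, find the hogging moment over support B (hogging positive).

M_B = 323.5 kN·m

Take M_B as the redundant. Released structure: two simple spans AB and BC with a hinge at B.
End slopes at the hinge B, treating each span as simply supported:
  span AB: triangular load, peak 26.5: 7w₀L³/(360EI) = 375.6/EI
  span AB: point load 105 at a = 1.5: Pab(L + a)/(6LEI) = 229.7/EI
  span BC: point load 179 at a = 2.4: Pab(L + b)/(6LEI) = 1237/EI
  span BC: point load 177.5 at a = 10.8: Pab(L + b)/(6LEI) = 421.7/EI
  relative rotation θ_0 = (605.3 + 1659)/EI = 2264/EI
A unit hogging moment at B produces rotation L₁/(3EI) + L₂/(3EI) = 7/EI.
Slope continuity at B: θ_0 = M_B·7/EI, so M_B = 2264/7 = 323.5 kN·m (hogging).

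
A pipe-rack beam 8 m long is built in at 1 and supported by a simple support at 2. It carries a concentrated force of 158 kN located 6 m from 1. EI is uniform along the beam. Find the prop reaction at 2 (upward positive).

R_2 = 99.98 kN

Remove the prop at 2; the released (primary) structure is a cantilever built in at 1.
Deflection at 2 on the released cantilever, summing each load's contribution:
  point load 158 at a = 6: Pa²(3L − a)/(6EI) = 17064/EI
Tip deflection under a unit load at 2: L³/(3EI) = 170.7/EI.
Compatibility at 2: δ_0 − R_2·δ_{22} = 0, so R_2 = 17064/170.7 = 99.98 kN.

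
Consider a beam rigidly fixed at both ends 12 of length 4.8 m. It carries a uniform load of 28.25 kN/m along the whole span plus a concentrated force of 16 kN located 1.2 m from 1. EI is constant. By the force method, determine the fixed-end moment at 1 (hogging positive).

M_1 = 65.04 kN·m

Release both end moments; the primary structure is a simply-supported span 12 with redundants M_1 and M_2.
Simple-span end rotations at 1 and 2 under the given loads:
  at 1: UDL 28.25: wL³/(24EI) = 130.2/EI
  at 2: UDL 28.25: wL³/(24EI) = 130.2/EI
  at 1: point load 16 at a = 1.2: Pab(L + b)/(6LEI) = 20.16/EI
  at 2: point load 16 at a = 1.2: Pab(L + a)/(6LEI) = 14.4/EI
  θ_10 = 150.3/EI,  θ_20 = 144.6/EI
Flexibility coefficients: a unit moment at one end gives L/(3EI) there and L/(6EI) at the far end, so f₁₁ = f₂₂ = 1.6/EI and f₁₂ = f₂₁ = 0.8/EI.
Compatibility — zero rotation at each built-in end:
  1.6 M_1 + 0.8 M_2 = 150.3
  0.8 M_1 + 1.6 M_2 = 144.6
Solving the pair gives M_1 = 65.04 kN·m and M_2 = 57.84 kN·m (hogging).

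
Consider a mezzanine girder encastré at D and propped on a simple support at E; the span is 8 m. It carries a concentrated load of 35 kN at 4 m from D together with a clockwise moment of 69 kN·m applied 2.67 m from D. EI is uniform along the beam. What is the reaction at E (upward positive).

Remove the prop at E; the released (primary) structure is a cantilever built in at D.
Free-end deflection of the primary structure under the applied loading (downward +):
  point load 35 at a = 4: Pa²(3L − a)/(6EI) = 1867/EI
  clockwise couple 69 at a = 2.67: M₀a(2L − a)/(2EI) = 1228/EI
  δ_0 = 3095/EI
Tip deflection under a unit load at E: L³/(3EI) = 170.7/EI.
Compatibility at E: δ_0 − R_E·δ_{EE} = 0, so R_E = 3095/170.7 = 18.13 kN.

R_E = 18.13 kN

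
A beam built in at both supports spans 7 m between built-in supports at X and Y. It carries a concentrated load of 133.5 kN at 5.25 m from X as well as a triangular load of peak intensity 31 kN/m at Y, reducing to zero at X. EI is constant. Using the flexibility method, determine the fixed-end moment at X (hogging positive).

Release both end moments; the primary structure is a simply-supported span XY with redundants M_X and M_Y.
Simple-span end rotations at X and Y under the given loads:
  at X: point load 133.5 at a = 5.25: Pab(L + b)/(6LEI) = 255.5/EI
  at Y: point load 133.5 at a = 5.25: Pab(L + a)/(6LEI) = 357.7/EI
  at X: triangular load, peak 31: 7w₀L³/(360EI) = 206.8/EI
  at Y: triangular load, peak 31: w₀L³/(45EI) = 236.3/EI
  θ_X0 = 462.3/EI,  θ_Y0 = 594/EI
Flexibility coefficients: a unit moment at one end gives L/(3EI) there and L/(6EI) at the far end, so f₁₁ = f₂₂ = 2.333/EI and f₁₂ = f₂₁ = 1.167/EI.
Compatibility — zero rotation at each built-in end:
  2.333 M_X + 1.167 M_Y = 462.3
  1.167 M_X + 2.333 M_Y = 594
Solving the pair gives M_X = 94.44 kN·m and M_Y = 207.4 kN·m (hogging).

M_X = 94.44 kN·m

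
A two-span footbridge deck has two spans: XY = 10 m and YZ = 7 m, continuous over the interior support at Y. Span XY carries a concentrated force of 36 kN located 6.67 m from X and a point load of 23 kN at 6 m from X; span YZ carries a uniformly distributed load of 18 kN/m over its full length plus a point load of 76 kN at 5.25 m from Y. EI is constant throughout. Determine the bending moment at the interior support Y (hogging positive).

Insert a hinge at Y; M_Y is the redundant, and each span becomes simply supported.
Rotations at Y on the released spans (each span's end-slope, ×1/EI):
  span XY: point load 36 at a = 6.67: Pab(L + a)/(6LEI) = 222.2/EI
  span XY: point load 23 at a = 6: Pab(L + a)/(6LEI) = 147.2/EI
  span YZ: UDL 18: wL³/(24EI) = 257.2/EI
  span YZ: point load 76 at a = 5.25: Pab(L + b)/(6LEI) = 145.5/EI
  relative rotation θ_0 = (369.4 + 402.7)/EI = 772.1/EI
A unit hogging moment at Y produces rotation L₁/(3EI) + L₂/(3EI) = 5.667/EI.
Compatibility: M_Y·(L₁+L₂)/(3EI) = θ_0, giving M_Y = 136.2 kN·m (hogging).

M_Y = 136.2 kN·m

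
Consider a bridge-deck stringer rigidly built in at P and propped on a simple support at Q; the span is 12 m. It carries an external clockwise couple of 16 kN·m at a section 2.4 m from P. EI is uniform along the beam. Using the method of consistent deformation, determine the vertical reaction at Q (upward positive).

R_Q = 0.72 kN

Release the roller at Q. Primary structure: cantilever fixed at P.
Deflection at Q on the released cantilever, summing each load's contribution:
  clockwise couple 16 at a = 2.4: M₀a(2L − a)/(2EI) = 414.7/EI
Tip deflection under a unit load at Q: L³/(3EI) = 576/EI.
The prop prevents deflection at Q: R_Q = δ_0/δ_{QQ} = 414.7/576 = 0.72 kN.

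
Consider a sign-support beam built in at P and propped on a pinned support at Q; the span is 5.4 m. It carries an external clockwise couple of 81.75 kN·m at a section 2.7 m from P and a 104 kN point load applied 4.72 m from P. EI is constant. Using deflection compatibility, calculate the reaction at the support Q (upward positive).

Release the roller at Q. Primary structure: cantilever fixed at P.
Downward deflection at the released point Q due to the loads:
  clockwise couple 81.75 at a = 2.7: M₀a(2L − a)/(2EI) = 893.9/EI
  point load 104 at a = 4.72: Pa²(3L − a)/(6EI) = 4433/EI
  δ_0 = 5327/EI
Tip deflection under a unit load at Q: L³/(3EI) = 52.49/EI.
The prop prevents deflection at Q: R_Q = δ_0/δ_{QQ} = 5327/52.49 = 101.5 kN.

R_Q = 101.5 kN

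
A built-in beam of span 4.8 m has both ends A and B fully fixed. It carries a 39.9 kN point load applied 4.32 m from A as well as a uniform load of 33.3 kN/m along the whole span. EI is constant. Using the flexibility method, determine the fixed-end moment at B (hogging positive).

Take the two fixed-end moments M_A, M_B as redundants; the released structure is the simple span AB.
End rotations of the released simple span under the applied load (×1/EI):
  at A: point load 39.9 at a = 4.32: Pab(L + b)/(6LEI) = 15.17/EI
  at B: point load 39.9 at a = 4.32: Pab(L + a)/(6LEI) = 26.2/EI
  at A: UDL 33.3: wL³/(24EI) = 153.4/EI
  at B: UDL 33.3: wL³/(24EI) = 153.4/EI
  θ_A0 = 168.6/EI,  θ_B0 = 179.6/EI
Flexibility coefficients: a unit moment at one end gives L/(3EI) there and L/(6EI) at the far end, so f₁₁ = f₂₂ = 1.6/EI and f₁₂ = f₂₁ = 0.8/EI.
Compatibility — zero rotation at each built-in end:
  1.6 M_A + 0.8 M_B = 168.6
  0.8 M_A + 1.6 M_B = 179.6
Solving the pair gives M_A = 65.66 kN·m and M_B = 79.45 kN·m (hogging).

M_B = 79.45 kN·m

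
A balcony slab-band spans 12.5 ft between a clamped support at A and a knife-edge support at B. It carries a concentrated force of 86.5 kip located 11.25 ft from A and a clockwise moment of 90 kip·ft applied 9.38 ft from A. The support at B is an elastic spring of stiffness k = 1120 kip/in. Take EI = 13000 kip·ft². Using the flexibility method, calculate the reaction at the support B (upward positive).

R_B = 83.57 kip

Take the reaction at B as the redundant and release it; the primary structure is a cantilever fixed at A.
Free-end deflection of the primary structure under the applied loading (downward +):
  point load 86.5 at a = 11.25: Pa²(3L − a)/(6EI) = 47896/EI
  clockwise couple 90 at a = 9.38: M₀a(2L − a)/(2EI) = 6593/EI
  δ_0 = 54489/EI
Tip deflection under a unit load at B: L³/(3EI) = 651/EI.
With EI = 13000 kip·ft²: δ_0 = 4.1915 ft and δ_{BB} = 0.05008 ft/kip.
Compatibility — the spring shortens by R_B/k under the reaction it provides: δ_0 − R_B·δ_{BB} = R_B/k. With 1/k = 1/(1120×12) ft/kip = 0.000074 ft/kip, R_B = δ_0 / (δ_{BB} + 1/k) = 4.1915 / (0.05008 + 0.000074) = 83.57 kip.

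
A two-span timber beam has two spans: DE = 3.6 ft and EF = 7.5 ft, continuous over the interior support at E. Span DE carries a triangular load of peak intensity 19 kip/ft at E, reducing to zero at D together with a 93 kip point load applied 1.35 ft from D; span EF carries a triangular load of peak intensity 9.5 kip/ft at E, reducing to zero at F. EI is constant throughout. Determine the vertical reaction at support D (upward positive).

R_D = 56.5 kip

Take M_E as the redundant. Released structure: two simple spans DE and EF with a hinge at E.
End slopes at the hinge E, treating each span as simply supported:
  span DE: triangular load, peak 19: w₀L³/(45EI) = 19.7/EI
  span DE: point load 93 at a = 1.35: Pab(L + a)/(6LEI) = 64.74/EI
  span EF: triangular load, peak 9.5: w₀L³/(45EI) = 89.06/EI
  relative rotation θ_0 = (84.44 + 89.06)/EI = 173.5/EI
A unit hogging moment at E produces rotation L₁/(3EI) + L₂/(3EI) = 3.7/EI.
Compatibility: M_E·(L₁+L₂)/(3EI) = θ_0, giving M_E = 46.89 kip·ft (hogging).
Span DE, ΣM about D with M_E applied at E: R_E^{DE}·3.6 = 207.6 + 46.89, so R_E^{DE} = 70.7 kip and R_D = 127.2 − 70.7 = 56.5 kip.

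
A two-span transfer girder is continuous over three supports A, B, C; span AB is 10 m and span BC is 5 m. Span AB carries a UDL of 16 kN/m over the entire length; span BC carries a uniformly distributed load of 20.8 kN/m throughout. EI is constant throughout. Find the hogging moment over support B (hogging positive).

M_B = 155 kN·m

Insert a hinge at B; M_B is the redundant, and each span becomes simply supported.
Discontinuity in slope at B on the released structure — sum the simple-span end rotations:
  span AB: UDL 16: wL³/(24EI) = 666.7/EI
  span BC: UDL 20.8: wL³/(24EI) = 108.3/EI
  relative rotation θ_0 = (666.7 + 108.3)/EI = 775/EI
A unit hogging moment at B produces rotation L₁/(3EI) + L₂/(3EI) = 5/EI.
Compatibility: M_B·(L₁+L₂)/(3EI) = θ_0, giving M_B = 155 kN·m (hogging).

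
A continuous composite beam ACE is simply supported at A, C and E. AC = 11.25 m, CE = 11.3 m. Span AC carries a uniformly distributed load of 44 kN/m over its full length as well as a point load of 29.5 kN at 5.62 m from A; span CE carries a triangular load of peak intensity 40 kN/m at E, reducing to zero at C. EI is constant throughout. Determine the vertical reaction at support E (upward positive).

R_E = 104 kN

Take M_C as the redundant. Released structure: two simple spans AC and CE with a hinge at C.
Discontinuity in slope at C on the released structure — sum the simple-span end rotations:
  span AC: UDL 44: wL³/(24EI) = 2610/EI
  span AC: point load 29.5 at a = 5.62: Pab(L + a)/(6LEI) = 233.3/EI
  span CE: triangular load, peak 40: 7w₀L³/(360EI) = 1122/EI
  relative rotation θ_0 = (2844 + 1122)/EI = 3966/EI
A unit hogging moment at C produces rotation L₁/(3EI) + L₂/(3EI) = 7.517/EI.
Slope continuity at C: θ_0 = M_C·7.517/EI, so M_C = 3966/7.517 = 527.6 kN·m (hogging).
Span CE, ΣM about E: R_C^{CE}·11.3 = 851.3 + 527.6, so R_C^{CE} = 122 kN and R_E = 226 − 122 = 104 kN.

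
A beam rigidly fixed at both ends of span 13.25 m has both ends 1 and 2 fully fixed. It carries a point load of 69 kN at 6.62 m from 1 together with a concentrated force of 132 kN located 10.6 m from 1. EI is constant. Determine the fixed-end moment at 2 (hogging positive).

M_2 = 338.1 kN·m

Take the two fixed-end moments M_1, M_2 as redundants; the released structure is the simple span 12.
On the primary (simply-supported) span, the end slopes from the loading are:
  at 1: point load 69 at a = 6.62: Pab(L + b)/(6LEI) = 757.3/EI
  at 2: point load 69 at a = 6.62: Pab(L + a)/(6LEI) = 756.9/EI
  at 1: point load 132 at a = 10.6: Pab(L + b)/(6LEI) = 741.6/EI
  at 2: point load 132 at a = 10.6: Pab(L + a)/(6LEI) = 1112/EI
  θ_10 = 1499/EI,  θ_20 = 1869/EI
Flexibility coefficients: a unit moment at one end gives L/(3EI) there and L/(6EI) at the far end, so f₁₁ = f₂₂ = 4.417/EI and f₁₂ = f₂₁ = 2.208/EI.
Compatibility — zero rotation at each built-in end:
  4.417 M_1 + 2.208 M_2 = 1499
  2.208 M_1 + 4.417 M_2 = 1869
Solving the pair gives M_1 = 170.3 kN·m and M_2 = 338.1 kN·m (hogging).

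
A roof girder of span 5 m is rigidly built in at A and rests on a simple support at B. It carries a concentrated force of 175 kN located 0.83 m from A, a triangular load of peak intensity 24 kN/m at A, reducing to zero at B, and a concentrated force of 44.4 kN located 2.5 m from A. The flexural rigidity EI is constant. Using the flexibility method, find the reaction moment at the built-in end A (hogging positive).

M_A = 192.7 kN·m

Take the reaction at B as the redundant and release it; the primary structure is a cantilever fixed at A.
Primary-structure tip deflection at B by superposition:
  point load 175 at a = 0.83: Pa²(3L − a)/(6EI) = 284.7/EI
  triangular load, peak 24 at the fixed end: w₀L⁴/(30EI) = 500/EI
  point load 44.4 at a = 2.5: Pa²(3L − a)/(6EI) = 578.1/EI
  δ_0 = 1363/EI
Tip deflection under a unit load at B: L³/(3EI) = 41.67/EI.
The prop prevents deflection at B: R_B = δ_0/δ_{BB} = 1363/41.67 = 32.71 kN.
Moment equilibrium about A: M_A = Σ(load moments about A) − R_B·L = 356.2 − 32.71×5 = 192.7 kN·m.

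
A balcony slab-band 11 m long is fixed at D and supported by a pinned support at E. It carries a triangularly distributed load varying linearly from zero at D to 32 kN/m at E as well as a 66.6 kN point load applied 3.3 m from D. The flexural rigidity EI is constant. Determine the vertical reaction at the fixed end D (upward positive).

Take the reaction at E as the redundant and release it; the primary structure is a cantilever fixed at D.
Primary-structure tip deflection at E by superposition:
  triangular load, peak 32 at the free end: 11w₀L⁴/(120EI) = 42947/EI
  point load 66.6 at a = 3.3: Pa²(3L − a)/(6EI) = 3590/EI
  δ_0 = 46537/EI
Flexibility coefficient — unit upward force at E: δ_{EE} = L³/(3EI) = 443.7/EI.
Compatibility at E: δ_0 − R_E·δ_{EE} = 0, so R_E = 46537/443.7 = 104.9 kN.
Vertical equilibrium: R_D = ΣP − R_E = 242.6 − 104.9 = 137.7 kN.

R_D = 137.7 kN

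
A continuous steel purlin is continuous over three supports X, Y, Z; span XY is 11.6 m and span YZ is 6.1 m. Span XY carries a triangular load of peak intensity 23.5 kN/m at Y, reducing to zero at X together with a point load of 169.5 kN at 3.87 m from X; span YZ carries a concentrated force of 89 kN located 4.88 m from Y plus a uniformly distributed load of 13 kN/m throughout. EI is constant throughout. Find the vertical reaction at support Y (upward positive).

Take M_Y as the redundant. Released structure: two simple spans XY and YZ with a hinge at Y.
Discontinuity in slope at Y on the released structure — sum the simple-span end rotations:
  span XY: triangular load, peak 23.5: w₀L³/(45EI) = 815.1/EI
  span XY: point load 169.5 at a = 3.87: Pab(L + a)/(6LEI) = 1127/EI
  span YZ: point load 89 at a = 4.88: Pab(L + b)/(6LEI) = 106/EI
  span YZ: UDL 13: wL³/(24EI) = 122.9/EI
  relative rotation θ_0 = (1942 + 228.9)/EI = 2171/EI
A unit hogging moment at Y produces rotation L₁/(3EI) + L₂/(3EI) = 5.9/EI.
Slope continuity at Y: θ_0 = M_Y·5.9/EI, so M_Y = 2171/5.9 = 368 kN·m (hogging).
Span XY, ΣM about X with M_Y applied at Y: R_Y^{XY}·11.6 = 1710 + 368, so R_Y^{XY} = 179.1 kN and R_X = 305.8 − 179.1 = 126.7 kN.
Span YZ, ΣM about Z: R_Y^{YZ}·6.1 = 350.4 + 368, so R_Y^{YZ} = 117.8 kN and R_Z = 168.3 − 117.8 = 50.52 kN.
R_Y = 179.1 + 117.8 = 296.9 kN.

R_Y = 296.9 kN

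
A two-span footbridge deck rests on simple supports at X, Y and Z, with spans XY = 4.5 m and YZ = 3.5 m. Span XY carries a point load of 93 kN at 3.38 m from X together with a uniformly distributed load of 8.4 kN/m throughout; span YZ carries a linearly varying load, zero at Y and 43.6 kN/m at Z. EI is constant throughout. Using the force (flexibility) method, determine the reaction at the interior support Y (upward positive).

R_Y = 146.8 kN

Take M_Y as the redundant. Released structure: two simple spans XY and YZ with a hinge at Y.
End slopes at the hinge Y, treating each span as simply supported:
  span XY: point load 93 at a = 3.38: Pab(L + a)/(6LEI) = 102.7/EI
  span XY: UDL 8.4: wL³/(24EI) = 31.89/EI
  span YZ: triangular load, peak 43.6: 7w₀L³/(360EI) = 36.35/EI
  relative rotation θ_0 = (134.6 + 36.35)/EI = 171/EI
A unit hogging moment at Y produces rotation L₁/(3EI) + L₂/(3EI) = 2.667/EI.
Compatibility: M_Y·(L₁+L₂)/(3EI) = θ_0, giving M_Y = 64.12 kN·m (hogging).
Span XY, ΣM about X with M_Y applied at Y: R_Y^{XY}·4.5 = 399.4 + 64.12, so R_Y^{XY} = 103 kN and R_X = 130.8 − 103 = 27.8 kN.
Span YZ, ΣM about Z: R_Y^{YZ}·3.5 = 89.02 + 64.12, so R_Y^{YZ} = 43.75 kN and R_Z = 76.3 − 43.75 = 32.55 kN.
R_Y = 103 + 43.75 = 146.8 kN.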